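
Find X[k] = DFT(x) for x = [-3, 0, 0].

X[k] = Σ(n=0 to 2) x[n] · ω_3^(nk)
where ω_3 = e^(-2πi/3)

Computing each X[k]:
X[0] = -3
X[1] = -3
X[2] = -3

X = [-3, -3, -3]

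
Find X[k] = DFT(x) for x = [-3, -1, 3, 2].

X[k] = Σ(n=0 to 3) x[n] · ω_4^(nk)
where ω_4 = e^(-2πi/4)

Computing each X[k]:
X[0] = 1
X[1] = -6+3i
X[2] = -1
X[3] = -6-3i

X = [1, -6+3i, -1, -6-3i]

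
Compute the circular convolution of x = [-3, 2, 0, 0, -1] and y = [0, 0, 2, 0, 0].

(x ⊛ y)[n] = Σ(m=0 to 4) x[m] · y[(n-m) mod 5]

Computing each output sample:
(x ⊛ y)[0] = 0
(x ⊛ y)[1] = -2
(x ⊛ y)[2] = -6
(x ⊛ y)[3] = 4
(x ⊛ y)[4] = 0

x ⊛ y = [0, -2, -6, 4, 0]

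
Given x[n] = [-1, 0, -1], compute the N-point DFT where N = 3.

X[k] = Σ(n=0 to 2) x[n] · ω_3^(nk)
where ω_3 = e^(-2πi/3)

Computing each X[k]:
X[0] = -2
X[1] = -0.5000-0.8660i
X[2] = -0.5000+0.8660i

X = [-2, -0.5000-0.8660i, -0.5000+0.8660i]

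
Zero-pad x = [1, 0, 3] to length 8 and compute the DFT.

Original 3-point DFT: [4, -0.5000+2.5981i, -0.5000-2.5981i]
Zero-padded 8-point DFT provides frequency interpolation.

DFT_8([x, 0, ...]) = [4, 1-3i, -2, 1+3i, 4, 1-3i, -2, 1+3i]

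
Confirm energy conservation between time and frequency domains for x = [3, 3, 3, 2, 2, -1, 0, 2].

Time domain:
Σ|x[n]|² = |3|² + |3|² + |3|² + |2|² + |2|² + |-1|² + |0|² + |2|² = 40.0000

Frequency domain:
(1/8)Σ|X[k]|² = (1/8)(|14|² + |3.8284-5.8284i|² + |2+2i|² + |-1.8284+0.1716i|² + |2|² + |-1.8284-0.1716i|² + |2-2i|² + |3.8284+5.8284i|²) = (1/8)·320.0000 = 40.0000

Both sides agree, confirming Parseval's theorem.

Σ|x[n]|² = (1/N)Σ|X[k]|² = 40.0000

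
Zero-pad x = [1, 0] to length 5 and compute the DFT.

Original 2-point DFT: [1, 1]
Zero-padded 5-point DFT provides frequency interpolation.

DFT_5([x, 0, ...]) = [1, 1, 1, 1, 1]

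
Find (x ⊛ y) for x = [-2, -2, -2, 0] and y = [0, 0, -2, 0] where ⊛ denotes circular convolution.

(x ⊛ y)[n] = Σ(m=0 to 3) x[m] · y[(n-m) mod 4]

Computing each output sample:
(x ⊛ y)[0] = 4
(x ⊛ y)[1] = 0
(x ⊛ y)[2] = 4
(x ⊛ y)[3] = 4

x ⊛ y = [4, 0, 4, 4]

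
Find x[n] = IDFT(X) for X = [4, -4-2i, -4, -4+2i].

x[n] = (1/4) Σ(k=0 to 3) X[k] · e^(2πikn/4)

Computing each x[n]:
x[0] = -2
x[1] = 3
x[2] = 2
x[3] = 1

x = [-2, 3, 2, 1]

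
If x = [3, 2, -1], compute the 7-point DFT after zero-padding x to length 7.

Original 3-point DFT: [4, 2.5000-2.5981i, 2.5000+2.5981i]
Zero-padded 7-point DFT provides frequency interpolation.

DFT_7([x, 0, ...]) = [4, 4.4695-0.5887i, 3.4559-2.3837i, 0.5746-1.6496i, 0.5746+1.6496i, 3.4559+2.3837i, 4.4695+0.5887i]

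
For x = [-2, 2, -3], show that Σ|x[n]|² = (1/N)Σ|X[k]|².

Time domain:
Σ|x[n]|² = |-2|² + |2|² + |-3|² = 17.0000

Frequency domain:
(1/3)Σ|X[k]|² = (1/3)(|-3|² + |-1.5000-4.3301i|² + |-1.5000+4.3301i|²) = (1/3)·51.0000 = 17.0000

Both sides agree, confirming Parseval's theorem.

Σ|x[n]|² = (1/N)Σ|X[k]|² = 17.0000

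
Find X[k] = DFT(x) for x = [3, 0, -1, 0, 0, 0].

X[k] = Σ(n=0 to 5) x[n] · ω_6^(nk)
where ω_6 = e^(-2πi/6)

Computing each X[k]:
X[0] = 2
X[1] = 3.5000+0.8660i
X[2] = 3.5000-0.8660i
X[3] = 2
X[4] = 3.5000+0.8660i
X[5] = 3.5000-0.8660i

X = [2, 3.5000+0.8660i, 3.5000-0.8660i, 2, 3.5000+0.8660i, 3.5000-0.8660i]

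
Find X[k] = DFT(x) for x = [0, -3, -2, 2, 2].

X[k] = Σ(n=0 to 4) x[n] · ω_5^(nk)
where ω_5 = e^(-2πi/5)

Computing each X[k]:
X[0] = -1
X[1] = -0.3090+7.1064i
X[2] = 0.8090-0.8653i
X[3] = 0.8090+0.8653i
X[4] = -0.3090-7.1064i

X = [-1, -0.3090+7.1064i, 0.8090-0.8653i, 0.8090+0.8653i, -0.3090-7.1064i]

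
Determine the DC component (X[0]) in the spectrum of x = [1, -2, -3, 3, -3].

X[0] = Σ(n=0 to 4) x[n] · ω_5^0 = Σ x[n]
= (1) + (-2) + (-3) + (3) + (-3)

X[0] = -4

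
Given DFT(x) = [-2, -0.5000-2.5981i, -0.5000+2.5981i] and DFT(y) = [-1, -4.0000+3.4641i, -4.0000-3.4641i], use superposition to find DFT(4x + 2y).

By linearity: DFT(4x + 2y) = 4·DFT(x) + 2·DFT(y)
= 4·[-2, -0.5000-2.5981i, -0.5000+2.5981i] + 2·[-1, -4.0000+3.4641i, -4.0000-3.4641i]

Computing element-wise:
Z[0] = 4·(-2) + 2·(-1) = -10
Z[1] = 4·(-0.5000-2.5981i) + 2·(-4.0000+3.4641i) = -10.0000-3.4642i
Z[2] = 4·(-0.5000+2.5981i) + 2·(-4.0000-3.4641i) = -10.0000+3.4642i

DFT(4x + 2y) = 4·X + 2·Y = [-10, -10.0000-3.4642i, -10.0000+3.4642i]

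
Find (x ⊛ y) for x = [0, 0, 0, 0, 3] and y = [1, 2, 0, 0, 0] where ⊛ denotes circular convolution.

(x ⊛ y)[n] = Σ(m=0 to 4) x[m] · y[(n-m) mod 5]

Computing each output sample:
(x ⊛ y)[0] = 6
(x ⊛ y)[1] = 0
(x ⊛ y)[2] = 0
(x ⊛ y)[3] = 0
(x ⊛ y)[4] = 3

x ⊛ y = [6, 0, 0, 0, 3]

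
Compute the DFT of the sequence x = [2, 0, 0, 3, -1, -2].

X[k] = Σ(n=0 to 5) x[n] · ω_6^(nk)
where ω_6 = e^(-2πi/6)

Computing each X[k]:
X[0] = 2
X[1] = -1.5000-2.5981i
X[2] = 6.5000-0.8660i
X[3] = 0
X[4] = 6.5000+0.8660i
X[5] = -1.5000+2.5981i

X = [2, -1.5000-2.5981i, 6.5000-0.8660i, 0, 6.5000+0.8660i, -1.5000+2.5981i]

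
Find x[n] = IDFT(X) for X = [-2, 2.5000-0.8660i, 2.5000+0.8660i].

x[n] = (1/3) Σ(k=0 to 2) X[k] · e^(2πikn/3)

Computing each x[n]:
x[0] = 1
x[1] = -1
x[2] = -2

x = [1, -1, -2]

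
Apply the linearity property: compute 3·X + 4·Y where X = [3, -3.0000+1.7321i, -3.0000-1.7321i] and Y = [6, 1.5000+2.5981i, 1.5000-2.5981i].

By linearity: DFT(3x + 4y) = 3·DFT(x) + 4·DFT(y)
= 3·[3, -3.0000+1.7321i, -3.0000-1.7321i] + 4·[6, 1.5000+2.5981i, 1.5000-2.5981i]

Computing element-wise:
Z[0] = 3·(3) + 4·(6) = 33
Z[1] = 3·(-3.0000+1.7321i) + 4·(1.5000+2.5981i) = -3.0000+15.5887i
Z[2] = 3·(-3.0000-1.7321i) + 4·(1.5000-2.5981i) = -3.0000-15.5887i

DFT(3x + 4y) = 3·X + 4·Y = [33, -3.0000+15.5887i, -3.0000-15.5887i]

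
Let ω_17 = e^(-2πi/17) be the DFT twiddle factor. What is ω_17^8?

ω_17^8 = e^(-2πi·8/17)
= cos(-2π·8/17) + i·sin(-2π·8/17)
= cos(-16π/17) + i·sin(-16π/17)

ω_17^8 = cos(-16π/17) + i·sin(-16π/17) = -0.9830-0.1837i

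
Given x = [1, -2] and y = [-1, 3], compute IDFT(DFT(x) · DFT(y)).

(x ⊛ y)[n] = Σ(m=0 to 1) x[m] · y[(n-m) mod 2]

Computing each output sample:
(x ⊛ y)[0] = -7
(x ⊛ y)[1] = 5

x ⊛ y = [-7, 5]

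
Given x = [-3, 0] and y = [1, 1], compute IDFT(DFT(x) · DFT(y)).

(x ⊛ y)[n] = Σ(m=0 to 1) x[m] · y[(n-m) mod 2]

Computing each output sample:
(x ⊛ y)[0] = -3
(x ⊛ y)[1] = -3

x ⊛ y = [-3, -3]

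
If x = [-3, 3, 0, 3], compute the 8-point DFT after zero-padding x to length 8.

Original 4-point DFT: [3, -3, -9, -3]
Zero-padded 8-point DFT provides frequency interpolation.

DFT_8([x, 0, ...]) = [3, -3.0000-4.2426i, -3, -3.0000-4.2426i, -9, -3.0000+4.2426i, -3, -3.0000+4.2426i]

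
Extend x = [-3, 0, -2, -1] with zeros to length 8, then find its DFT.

Original 4-point DFT: [-6, -1-1i, -4, -1+1i]
Zero-padded 8-point DFT provides frequency interpolation.

DFT_8([x, 0, ...]) = [-6, -2.2929+2.7071i, -1-1i, -3.7071-1.2929i, -4, -3.7071+1.2929i, -1+1i, -2.2929-2.7071i]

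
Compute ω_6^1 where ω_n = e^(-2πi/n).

ω_6^1 = e^(-2πi·1/6)
= cos(-2π·1/6) + i·sin(-2π·1/6)
= cos(-2π/6) + i·sin(-2π/6)

ω_6^1 = cos(-2π/6) + i·sin(-2π/6) = 0.5000-0.8660i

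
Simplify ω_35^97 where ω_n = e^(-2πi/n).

Since ω_35^35 = 1, powers reduce modulo 35.
97 mod 35 = 27
So ω_35^97 = ω_35^27 = e^(-2πi·27/35)

ω_35^97 = ω_35^27 = 0.1342+0.9909i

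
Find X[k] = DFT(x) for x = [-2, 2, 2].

X[k] = Σ(n=0 to 2) x[n] · ω_3^(nk)
where ω_3 = e^(-2πi/3)

Computing each X[k]:
X[0] = 2
X[1] = -4
X[2] = -4

X = [2, -4, -4]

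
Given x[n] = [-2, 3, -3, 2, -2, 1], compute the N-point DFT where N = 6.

X[k] = Σ(n=0 to 5) x[n] · ω_6^(nk)
where ω_6 = e^(-2πi/6)

Computing each X[k]:
X[0] = -1
X[1] = 0.5000-0.8660i
X[2] = 0.5000-2.5981i
X[3] = -13
X[4] = 0.5000+2.5981i
X[5] = 0.5000+0.8660i

X = [-1, 0.5000-0.8660i, 0.5000-2.5981i, -13, 0.5000+2.5981i, 0.5000+0.8660i]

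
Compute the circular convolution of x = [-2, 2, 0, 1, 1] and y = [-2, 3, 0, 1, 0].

(x ⊛ y)[n] = Σ(m=0 to 4) x[m] · y[(n-m) mod 5]

Computing each output sample:
(x ⊛ y)[0] = 7
(x ⊛ y)[1] = -9
(x ⊛ y)[2] = 7
(x ⊛ y)[3] = -4
(x ⊛ y)[4] = 3

x ⊛ y = [7, -9, 7, -4, 3]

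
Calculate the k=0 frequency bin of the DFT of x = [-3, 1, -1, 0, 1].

X[0] = Σ(n=0 to 4) x[n] · ω_5^0 = Σ x[n]
= (-3) + (1) + (-1) + (0) + (1)

X[0] = -2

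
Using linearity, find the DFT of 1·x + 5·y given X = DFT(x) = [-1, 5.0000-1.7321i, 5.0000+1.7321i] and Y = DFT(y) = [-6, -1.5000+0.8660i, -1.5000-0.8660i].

By linearity: DFT(1x + 5y) = 1·DFT(x) + 5·DFT(y)
= 1·[-1, 5.0000-1.7321i, 5.0000+1.7321i] + 5·[-6, -1.5000+0.8660i, -1.5000-0.8660i]

Computing element-wise:
Z[0] = 1·(-1) + 5·(-6) = -31
Z[1] = 1·(5.0000-1.7321i) + 5·(-1.5000+0.8660i) = -2.5000+2.5979i
Z[2] = 1·(5.0000+1.7321i) + 5·(-1.5000-0.8660i) = -2.5000-2.5979i

DFT(1x + 5y) = 1·X + 5·Y = [-31, -2.5000+2.5979i, -2.5000-2.5979i]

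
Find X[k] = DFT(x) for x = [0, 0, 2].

X[k] = Σ(n=0 to 2) x[n] · ω_3^(nk)
where ω_3 = e^(-2πi/3)

Computing each X[k]:
X[0] = 2
X[1] = -1.0000+1.7321i
X[2] = -1.0000-1.7321i

X = [2, -1.0000+1.7321i, -1.0000-1.7321i]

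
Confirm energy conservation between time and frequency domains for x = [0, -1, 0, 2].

Time domain:
Σ|x[n]|² = |0|² + |-1|² + |0|² + |2|² = 5.0000

Frequency domain:
(1/4)Σ|X[k]|² = (1/4)(|1|² + |3i|² + |-1|² + |-3i|²) = (1/4)·20.0000 = 5.0000

Both sides agree, confirming Parseval's theorem.

Σ|x[n]|² = (1/N)Σ|X[k]|² = 5.0000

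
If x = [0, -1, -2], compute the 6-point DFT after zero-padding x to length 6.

Original 3-point DFT: [-3, 1.5000-0.8660i, 1.5000+0.8660i]
Zero-padded 6-point DFT provides frequency interpolation.

DFT_6([x, 0, ...]) = [-3, 0.5000+2.5981i, 1.5000-0.8660i, -1, 1.5000+0.8660i, 0.5000-2.5981i]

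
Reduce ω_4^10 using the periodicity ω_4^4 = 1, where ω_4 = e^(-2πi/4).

Since ω_4^4 = 1, powers reduce modulo 4.
10 mod 4 = 2
So ω_4^10 = ω_4^2 = e^(-2πi·2/4)

ω_4^10 = ω_4^2 = -1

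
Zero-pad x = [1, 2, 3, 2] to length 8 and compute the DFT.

Original 4-point DFT: [8, -2, 0, -2]
Zero-padded 8-point DFT provides frequency interpolation.

DFT_8([x, 0, ...]) = [8, 1.0000-5.8284i, -2, 1.0000+0.1716i, 0, 1.0000-0.1716i, -2, 1.0000+5.8284i]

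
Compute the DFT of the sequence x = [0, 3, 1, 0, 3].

X[k] = Σ(n=0 to 4) x[n] · ω_5^(nk)
where ω_5 = e^(-2πi/5)

Computing each X[k]:
X[0] = 7
X[1] = 1.0451-0.5878i
X[2] = -4.5451+0.9511i
X[3] = -4.5451-0.9511i
X[4] = 1.0451+0.5878i

X = [7, 1.0451-0.5878i, -4.5451+0.9511i, -4.5451-0.9511i, 1.0451+0.5878i]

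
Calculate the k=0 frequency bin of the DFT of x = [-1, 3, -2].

X[0] = Σ(n=0 to 2) x[n] · ω_3^0 = Σ x[n]
= (-1) + (3) + (-2)

X[0] = 0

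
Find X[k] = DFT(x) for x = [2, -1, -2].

X[k] = Σ(n=0 to 2) x[n] · ω_3^(nk)
where ω_3 = e^(-2πi/3)

Computing each X[k]:
X[0] = -1
X[1] = 3.5000-0.8660i
X[2] = 3.5000+0.8660i

X = [-1, 3.5000-0.8660i, 3.5000+0.8660i]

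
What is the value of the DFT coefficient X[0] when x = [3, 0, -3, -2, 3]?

X[0] = Σ(n=0 to 4) x[n] · ω_5^0 = Σ x[n]
= (3) + (0) + (-3) + (-2) + (3)

X[0] = 1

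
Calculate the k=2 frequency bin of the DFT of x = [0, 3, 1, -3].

X[2] = Σ(n=0 to 3) x[n] · ω_4^(2n) where ω_4 = e^(-2πi/4)
= (0)·ω_4^0 + (3)·ω_4^2 + (1)·ω_4^4 + (-3)·ω_4^6

X[2] = 1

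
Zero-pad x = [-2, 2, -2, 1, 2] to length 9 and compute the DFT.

Original 5-point DFT: [1, 0.0451+1.7634i, -5.5451-2.8532i, -5.5451+2.8532i, 0.0451-1.7634i]
Zero-padded 9-point DFT provides frequency interpolation.

DFT_9([x, 0, ...]) = [1, -3.1946-0.8660i, 1.2588+0.8660i, -2.0000-5.1962i, -5.5642-0.8660i, -5.5642+0.8660i, -2.0000+5.1962i, 1.2588-0.8660i, -3.1946+0.8660i]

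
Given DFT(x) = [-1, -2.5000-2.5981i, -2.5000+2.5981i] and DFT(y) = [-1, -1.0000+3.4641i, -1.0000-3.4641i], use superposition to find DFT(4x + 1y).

By linearity: DFT(4x + 1y) = 4·DFT(x) + 1·DFT(y)
= 4·[-1, -2.5000-2.5981i, -2.5000+2.5981i] + 1·[-1, -1.0000+3.4641i, -1.0000-3.4641i]

Computing element-wise:
Z[0] = 4·(-1) + 1·(-1) = -5
Z[1] = 4·(-2.5000-2.5981i) + 1·(-1.0000+3.4641i) = -11.0000-6.9283i
Z[2] = 4·(-2.5000+2.5981i) + 1·(-1.0000-3.4641i) = -11.0000+6.9283i

DFT(4x + 1y) = 4·X + 1·Y = [-5, -11.0000-6.9283i, -11.0000+6.9283i]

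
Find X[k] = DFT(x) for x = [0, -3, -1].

X[k] = Σ(n=0 to 2) x[n] · ω_3^(nk)
where ω_3 = e^(-2πi/3)

Computing each X[k]:
X[0] = -4
X[1] = 2.0000+1.7321i
X[2] = 2.0000-1.7321i

X = [-4, 2.0000+1.7321i, 2.0000-1.7321i]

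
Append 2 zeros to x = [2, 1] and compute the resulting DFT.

Original 2-point DFT: [3, 1]
Zero-padded 4-point DFT provides frequency interpolation.

DFT_4([x, 0, ...]) = [3, 2-1i, 1, 2+1i]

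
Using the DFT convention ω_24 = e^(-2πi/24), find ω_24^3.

ω_24^3 = e^(-2πi·3/24)
= cos(-2π·3/24) + i·sin(-2π·3/24)
= cos(-6π/24) + i·sin(-6π/24)

ω_24^3 = cos(-6π/24) + i·sin(-6π/24) = 0.7071-0.7071i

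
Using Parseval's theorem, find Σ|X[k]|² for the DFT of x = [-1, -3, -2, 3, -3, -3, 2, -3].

Parseval: Σ|x[n]|² = (1/N)Σ|X[k]|², so Σ|X[k]|² = N·Σ|x[n]|² = 8·54.0000

Σ|X[k]|² = N·Σ|x[n]|² = 8·54.0000 = 432.0000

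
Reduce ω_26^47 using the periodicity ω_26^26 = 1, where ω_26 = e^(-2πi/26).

Since ω_26^26 = 1, powers reduce modulo 26.
47 mod 26 = 21
So ω_26^47 = ω_26^21 = e^(-2πi·21/26)

ω_26^47 = ω_26^21 = 0.3546+0.9350i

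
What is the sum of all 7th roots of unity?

Sum of all nth roots of unity equals 0 for n > 1 (geometric series with r ≠ 1).

0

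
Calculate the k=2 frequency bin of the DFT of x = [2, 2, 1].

X[2] = Σ(n=0 to 2) x[n] · ω_3^(2n) where ω_3 = e^(-2πi/3)
= (2)·ω_3^0 + (2)·ω_3^2 + (1)·ω_3^4

X[2] = 0.5000+0.8660i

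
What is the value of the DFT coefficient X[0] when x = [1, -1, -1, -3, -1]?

X[0] = Σ(n=0 to 4) x[n] · ω_5^0 = Σ x[n]
= (1) + (-1) + (-1) + (-3) + (-1)

X[0] = -5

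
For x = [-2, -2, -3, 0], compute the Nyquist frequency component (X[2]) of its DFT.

X[2] = Σ(n=0 to 3) x[n] · ω_4^(2n) where ω_4 = e^(-2πi/4)
= (-2)·ω_4^0 + (-2)·ω_4^2 + (-3)·ω_4^4 + (0)·ω_4^6

X[2] = -3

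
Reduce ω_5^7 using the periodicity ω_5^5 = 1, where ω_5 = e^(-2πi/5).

Since ω_5^5 = 1, powers reduce modulo 5.
7 mod 5 = 2
So ω_5^7 = ω_5^2 = e^(-2πi·2/5)

ω_5^7 = ω_5^2 = -0.8090-0.5878i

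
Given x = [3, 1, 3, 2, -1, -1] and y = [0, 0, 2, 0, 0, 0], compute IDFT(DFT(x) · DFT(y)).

(x ⊛ y)[n] = Σ(m=0 to 5) x[m] · y[(n-m) mod 6]

Computing each output sample:
(x ⊛ y)[0] = -2
(x ⊛ y)[1] = -2
(x ⊛ y)[2] = 6
(x ⊛ y)[3] = 2
(x ⊛ y)[4] = 6
(x ⊛ y)[5] = 4

x ⊛ y = [-2, -2, 6, 2, 6, 4]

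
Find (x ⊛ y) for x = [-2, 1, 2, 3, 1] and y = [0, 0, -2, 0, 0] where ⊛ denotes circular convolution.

(x ⊛ y)[n] = Σ(m=0 to 4) x[m] · y[(n-m) mod 5]

Computing each output sample:
(x ⊛ y)[0] = -6
(x ⊛ y)[1] = -2
(x ⊛ y)[2] = 4
(x ⊛ y)[3] = -2
(x ⊛ y)[4] = -4

x ⊛ y = [-6, -2, 4, -2, -4]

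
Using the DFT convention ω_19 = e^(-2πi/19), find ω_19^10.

ω_19^10 = e^(-2πi·10/19)
= cos(-2π·10/19) + i·sin(-2π·10/19)
= cos(-20π/19) + i·sin(-20π/19)

ω_19^10 = cos(-20π/19) + i·sin(-20π/19) = -0.9864+0.1646i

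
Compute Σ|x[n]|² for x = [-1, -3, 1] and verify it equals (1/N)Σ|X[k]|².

Time domain:
Σ|x[n]|² = |-1|² + |-3|² + |1|² = 11.0000

Frequency domain:
(1/3)Σ|X[k]|² = (1/3)(|-3|² + |3.4641i|² + |-3.4641i|²) = (1/3)·33.0000 = 11.0000

Both sides agree, confirming Parseval's theorem.

Σ|x[n]|² = (1/N)Σ|X[k]|² = 11.0000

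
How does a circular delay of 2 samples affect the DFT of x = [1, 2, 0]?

Time shift by 2: X_shifted[k] = ω_3^(2k) · X[k]
Shifted x = [2, 0, 1]

DFT(x[n-2]) = [3, 1.5000+0.8660i, 1.5000-0.8660i]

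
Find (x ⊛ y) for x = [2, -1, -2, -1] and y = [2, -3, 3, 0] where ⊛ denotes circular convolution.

(x ⊛ y)[n] = Σ(m=0 to 3) x[m] · y[(n-m) mod 4]

Computing each output sample:
(x ⊛ y)[0] = 1
(x ⊛ y)[1] = -11
(x ⊛ y)[2] = 5
(x ⊛ y)[3] = 1

x ⊛ y = [1, -11, 5, 1]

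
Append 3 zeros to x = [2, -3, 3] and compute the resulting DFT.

Original 3-point DFT: [2, 2.0000+5.1962i, 2.0000-5.1962i]
Zero-padded 6-point DFT provides frequency interpolation.

DFT_6([x, 0, ...]) = [2, -1, 2.0000+5.1962i, 8, 2.0000-5.1962i, -1]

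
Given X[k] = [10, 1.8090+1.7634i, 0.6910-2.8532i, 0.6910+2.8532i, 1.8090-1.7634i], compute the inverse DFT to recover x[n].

x[n] = (1/5) Σ(k=0 to 4) X[k] · e^(2πikn/5)

Computing each x[n]:
x[0] = 3
x[1] = 2
x[2] = 0
x[3] = 3
x[4] = 2

x = [3, 2, 0, 3, 2]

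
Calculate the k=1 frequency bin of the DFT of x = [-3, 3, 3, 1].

X[1] = Σ(n=0 to 3) x[n] · ω_4^(1n) where ω_4 = e^(-2πi/4)
= (-3)·ω_4^0 + (3)·ω_4^1 + (3)·ω_4^2 + (1)·ω_4^3

X[1] = -6-2i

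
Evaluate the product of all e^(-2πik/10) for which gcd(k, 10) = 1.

The primitive 10th roots of unity are ω_10^k for k coprime to 10: k ∈ {1, 3, 7, 9}
Their product equals the constant term of the cyclotomic polynomial Φ_10(x) up to sign.
For n ≥ 3, the product of all primitive nth roots of unity is 1. (For n=1 it is 1; for n=2 it is -1.)

1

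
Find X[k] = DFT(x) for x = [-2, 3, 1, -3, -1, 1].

X[k] = Σ(n=0 to 5) x[n] · ω_6^(nk)
where ω_6 = e^(-2πi/6)

Computing each X[k]:
X[0] = -1
X[1] = 3.0000-3.4641i
X[2] = -7
X[3] = -3
X[4] = -7
X[5] = 3.0000+3.4641i

X = [-1, 3.0000-3.4641i, -7, -3, -7, 3.0000+3.4641i]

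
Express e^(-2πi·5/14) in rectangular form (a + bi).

ω_14^5 = e^(-2πi·5/14)
= cos(-2π·5/14) + i·sin(-2π·5/14)
= cos(-10π/14) + i·sin(-10π/14)

ω_14^5 = cos(-10π/14) + i·sin(-10π/14) = -0.6235-0.7818i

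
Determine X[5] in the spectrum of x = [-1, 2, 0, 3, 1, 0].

X[5] = Σ(n=0 to 5) x[n] · ω_6^(5n) where ω_6 = e^(-2πi/6)
= (-1)·ω_6^0 + (2)·ω_6^5 + (0)·ω_6^10 + (3)·ω_6^15 + (1)·ω_6^20 + (0)·ω_6^25

X[5] = -3.5000+0.8660i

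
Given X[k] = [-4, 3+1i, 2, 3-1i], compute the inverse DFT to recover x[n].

x[n] = (1/4) Σ(k=0 to 3) X[k] · e^(2πikn/4)

Computing each x[n]:
x[0] = 1
x[1] = -2
x[2] = -2
x[3] = -1

x = [1, -2, -2, -1]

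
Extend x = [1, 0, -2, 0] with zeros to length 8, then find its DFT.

Original 4-point DFT: [-1, 3, -1, 3]
Zero-padded 8-point DFT provides frequency interpolation.

DFT_8([x, 0, ...]) = [-1, 1+2i, 3, 1-2i, -1, 1+2i, 3, 1-2i]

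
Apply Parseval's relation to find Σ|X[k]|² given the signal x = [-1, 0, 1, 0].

Parseval: Σ|x[n]|² = (1/N)Σ|X[k]|², so Σ|X[k]|² = N·Σ|x[n]|² = 4·2.0000

Σ|X[k]|² = N·Σ|x[n]|² = 4·2.0000 = 8.0000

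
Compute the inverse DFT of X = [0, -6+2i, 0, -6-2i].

x[n] = (1/4) Σ(k=0 to 3) X[k] · e^(2πikn/4)

Computing each x[n]:
x[0] = -3
x[1] = -1
x[2] = 3
x[3] = 1

x = [-3, -1, 3, 1]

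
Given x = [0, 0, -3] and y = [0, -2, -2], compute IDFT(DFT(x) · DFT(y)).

(x ⊛ y)[n] = Σ(m=0 to 2) x[m] · y[(n-m) mod 3]

Computing each output sample:
(x ⊛ y)[0] = 6
(x ⊛ y)[1] = 6
(x ⊛ y)[2] = 0

x ⊛ y = [6, 6, 0]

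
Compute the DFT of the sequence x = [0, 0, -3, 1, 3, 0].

X[k] = Σ(n=0 to 5) x[n] · ω_6^(nk)
where ω_6 = e^(-2πi/6)

Computing each X[k]:
X[0] = 1
X[1] = -1.0000+5.1962i
X[2] = 1.0000-5.1962i
X[3] = -1
X[4] = 1.0000+5.1962i
X[5] = -1.0000-5.1962i

X = [1, -1.0000+5.1962i, 1.0000-5.1962i, -1, 1.0000+5.1962i, -1.0000-5.1962i]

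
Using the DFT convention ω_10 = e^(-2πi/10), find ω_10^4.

ω_10^4 = e^(-2πi·4/10)
= cos(-2π·4/10) + i·sin(-2π·4/10)
= cos(-8π/10) + i·sin(-8π/10)

ω_10^4 = cos(-8π/10) + i·sin(-8π/10) = -0.8090-0.5878i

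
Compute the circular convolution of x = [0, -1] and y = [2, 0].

(x ⊛ y)[n] = Σ(m=0 to 1) x[m] · y[(n-m) mod 2]

Computing each output sample:
(x ⊛ y)[0] = 0
(x ⊛ y)[1] = -2

x ⊛ y = [0, -2]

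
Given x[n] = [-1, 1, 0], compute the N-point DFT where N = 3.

X[k] = Σ(n=0 to 2) x[n] · ω_3^(nk)
where ω_3 = e^(-2πi/3)

Computing each X[k]:
X[0] = 0
X[1] = -1.5000-0.8660i
X[2] = -1.5000+0.8660i

X = [0, -1.5000-0.8660i, -1.5000+0.8660i]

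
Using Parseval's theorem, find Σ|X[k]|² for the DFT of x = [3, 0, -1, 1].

Parseval: Σ|x[n]|² = (1/N)Σ|X[k]|², so Σ|X[k]|² = N·Σ|x[n]|² = 4·11.0000

Σ|X[k]|² = N·Σ|x[n]|² = 4·11.0000 = 44.0000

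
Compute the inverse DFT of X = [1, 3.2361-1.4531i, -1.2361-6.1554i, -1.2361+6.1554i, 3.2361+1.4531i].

x[n] = (1/5) Σ(k=0 to 4) X[k] · e^(2πikn/5)

Computing each x[n]:
x[0] = 1
x[1] = 3
x[2] = -3
x[3] = 1
x[4] = -1

x = [1, 3, -3, 1, -1]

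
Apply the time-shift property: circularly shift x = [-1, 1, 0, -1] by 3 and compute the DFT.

Time shift by 3: X_shifted[k] = ω_4^(3k) · X[k]
Shifted x = [1, 0, -1, -1]

DFT(x[n-3]) = [-1, 2-1i, 1, 2+1i]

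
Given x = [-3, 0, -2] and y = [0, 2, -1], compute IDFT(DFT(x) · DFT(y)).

(x ⊛ y)[n] = Σ(m=0 to 2) x[m] · y[(n-m) mod 3]

Computing each output sample:
(x ⊛ y)[0] = -4
(x ⊛ y)[1] = -4
(x ⊛ y)[2] = 3

x ⊛ y = [-4, -4, 3]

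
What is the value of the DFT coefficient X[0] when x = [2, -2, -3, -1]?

X[0] = Σ(n=0 to 3) x[n] · ω_4^0 = Σ x[n]
= (2) + (-2) + (-3) + (-1)

X[0] = -4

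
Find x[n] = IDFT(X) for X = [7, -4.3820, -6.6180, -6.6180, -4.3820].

x[n] = (1/5) Σ(k=0 to 4) X[k] · e^(2πikn/5)

Computing each x[n]:
x[0] = -3
x[1] = 3
x[2] = 2
x[3] = 2
x[4] = 3

x = [-3, 3, 2, 2, 3]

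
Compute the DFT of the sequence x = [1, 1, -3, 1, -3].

X[k] = Σ(n=0 to 4) x[n] · ω_5^(nk)
where ω_5 = e^(-2πi/5)

Computing each X[k]:
X[0] = -3
X[1] = 2.0000-1.4531i
X[2] = 2.0000-6.1554i
X[3] = 2.0000+6.1554i
X[4] = 2.0000+1.4531i

X = [-3, 2.0000-1.4531i, 2.0000-6.1554i, 2.0000+6.1554i, 2.0000+1.4531i]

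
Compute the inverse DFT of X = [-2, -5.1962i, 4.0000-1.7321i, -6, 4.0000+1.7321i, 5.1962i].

x[n] = (1/6) Σ(k=0 to 5) X[k] · e^(2πikn/6)

Computing each x[n]:
x[0] = 0
x[1] = 2
x[2] = -1
x[3] = 2
x[4] = -3
x[5] = -2

x = [0, 2, -1, 2, -3, -2]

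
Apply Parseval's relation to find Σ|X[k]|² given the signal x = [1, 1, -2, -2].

Parseval: Σ|x[n]|² = (1/N)Σ|X[k]|², so Σ|X[k]|² = N·Σ|x[n]|² = 4·10.0000

Σ|X[k]|² = N·Σ|x[n]|² = 4·10.0000 = 40.0000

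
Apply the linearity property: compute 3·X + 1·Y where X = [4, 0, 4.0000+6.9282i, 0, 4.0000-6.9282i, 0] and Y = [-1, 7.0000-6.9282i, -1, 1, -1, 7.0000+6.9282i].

By linearity: DFT(3x + 1y) = 3·DFT(x) + 1·DFT(y)
= 3·[4, 0, 4.0000+6.9282i, 0, 4.0000-6.9282i, 0] + 1·[-1, 7.0000-6.9282i, -1, 1, -1, 7.0000+6.9282i]

Computing element-wise:
Z[0] = 3·(4) + 1·(-1) = 11
Z[1] = 3·(0) + 1·(7.0000-6.9282i) = 7.0000-6.9282i
Z[2] = 3·(4.0000+6.9282i) + 1·(-1) = 11.0000+20.7846i
Z[3] = 3·(0) + 1·(1) = 1
Z[4] = 3·(4.0000-6.9282i) + 1·(-1) = 11.0000-20.7846i
Z[5] = 3·(0) + 1·(7.0000+6.9282i) = 7.0000+6.9282i

DFT(3x + 1y) = 3·X + 1·Y = [11, 7.0000-6.9282i, 11.0000+20.7846i, 1, 11.0000-20.7846i, 7.0000+6.9282i]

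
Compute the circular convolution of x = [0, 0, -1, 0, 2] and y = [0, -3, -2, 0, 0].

(x ⊛ y)[n] = Σ(m=0 to 4) x[m] · y[(n-m) mod 5]

Computing each output sample:
(x ⊛ y)[0] = -6
(x ⊛ y)[1] = -4
(x ⊛ y)[2] = 0
(x ⊛ y)[3] = 3
(x ⊛ y)[4] = 2

x ⊛ y = [-6, -4, 0, 3, 2]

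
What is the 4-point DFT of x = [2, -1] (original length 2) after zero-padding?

Original 2-point DFT: [1, 3]
Zero-padded 4-point DFT provides frequency interpolation.

DFT_4([x, 0, ...]) = [1, 2+1i, 3, 2-1i]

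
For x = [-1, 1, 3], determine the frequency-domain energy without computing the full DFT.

Parseval: Σ|x[n]|² = (1/N)Σ|X[k]|², so Σ|X[k]|² = N·Σ|x[n]|² = 3·11.0000

Σ|X[k]|² = N·Σ|x[n]|² = 3·11.0000 = 33.0000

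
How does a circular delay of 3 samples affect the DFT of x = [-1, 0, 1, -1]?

Time shift by 3: X_shifted[k] = ω_4^(3k) · X[k]
Shifted x = [0, 1, -1, -1]

DFT(x[n-3]) = [-1, 1-2i, -1, 1+2i]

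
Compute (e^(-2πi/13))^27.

Since ω_13^13 = 1, powers reduce modulo 13.
27 mod 13 = 1
So ω_13^27 = ω_13^1 = e^(-2πi·1/13)

ω_13^27 = ω_13^1 = 0.8855-0.4647i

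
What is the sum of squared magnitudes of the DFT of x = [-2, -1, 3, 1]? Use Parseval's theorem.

Parseval: Σ|x[n]|² = (1/N)Σ|X[k]|², so Σ|X[k]|² = N·Σ|x[n]|² = 4·15.0000

Σ|X[k]|² = N·Σ|x[n]|² = 4·15.0000 = 60.0000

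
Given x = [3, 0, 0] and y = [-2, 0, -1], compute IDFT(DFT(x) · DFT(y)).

(x ⊛ y)[n] = Σ(m=0 to 2) x[m] · y[(n-m) mod 3]

Computing each output sample:
(x ⊛ y)[0] = -6
(x ⊛ y)[1] = 0
(x ⊛ y)[2] = -3

x ⊛ y = [-6, 0, -3]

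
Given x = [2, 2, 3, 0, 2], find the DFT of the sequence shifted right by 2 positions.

Time shift by 2: X_shifted[k] = ω_5^(2k) · X[k]
Shifted x = [0, 2, 2, 2, 3]

DFT(x[n-2]) = [9, -1.6910+0.9511i, -2.8090+0.5878i, -2.8090-0.5878i, -1.6910-0.9511i]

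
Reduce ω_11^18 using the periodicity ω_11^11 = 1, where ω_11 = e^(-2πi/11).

Since ω_11^11 = 1, powers reduce modulo 11.
18 mod 11 = 7
So ω_11^18 = ω_11^7 = e^(-2πi·7/11)

ω_11^18 = ω_11^7 = -0.6549+0.7557i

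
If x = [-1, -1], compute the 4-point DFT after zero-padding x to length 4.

Original 2-point DFT: [-2, 0]
Zero-padded 4-point DFT provides frequency interpolation.

DFT_4([x, 0, ...]) = [-2, -1+1i, 0, -1-1i]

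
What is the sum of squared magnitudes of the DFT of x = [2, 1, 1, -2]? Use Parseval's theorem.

Parseval: Σ|x[n]|² = (1/N)Σ|X[k]|², so Σ|X[k]|² = N·Σ|x[n]|² = 4·10.0000

Σ|X[k]|² = N·Σ|x[n]|² = 4·10.0000 = 40.0000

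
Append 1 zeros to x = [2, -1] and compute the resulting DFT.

Original 2-point DFT: [1, 3]
Zero-padded 3-point DFT provides frequency interpolation.

DFT_3([x, 0, ...]) = [1, 2.5000+0.8660i, 2.5000-0.8660i]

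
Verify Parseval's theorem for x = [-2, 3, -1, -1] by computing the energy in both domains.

Time domain:
Σ|x[n]|² = |-2|² + |3|² + |-1|² + |-1|² = 15.0000

Frequency domain:
(1/4)Σ|X[k]|² = (1/4)(|-1|² + |-1-4i|² + |-5|² + |-1+4i|²) = (1/4)·60.0000 = 15.0000

Both sides agree, confirming Parseval's theorem.

Σ|x[n]|² = (1/N)Σ|X[k]|² = 15.0000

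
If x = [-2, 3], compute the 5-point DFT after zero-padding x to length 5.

Original 2-point DFT: [1, -5]
Zero-padded 5-point DFT provides frequency interpolation.

DFT_5([x, 0, ...]) = [1, -1.0729-2.8532i, -4.4271-1.7634i, -4.4271+1.7634i, -1.0729+2.8532i]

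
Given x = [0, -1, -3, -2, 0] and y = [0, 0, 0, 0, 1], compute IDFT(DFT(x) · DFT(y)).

(x ⊛ y)[n] = Σ(m=0 to 4) x[m] · y[(n-m) mod 5]

Computing each output sample:
(x ⊛ y)[0] = -1
(x ⊛ y)[1] = -3
(x ⊛ y)[2] = -2
(x ⊛ y)[3] = 0
(x ⊛ y)[4] = 0

x ⊛ y = [-1, -3, -2, 0, 0]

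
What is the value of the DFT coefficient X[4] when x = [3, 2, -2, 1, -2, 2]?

X[4] = Σ(n=0 to 5) x[n] · ω_6^(4n) where ω_6 = e^(-2πi/6)
= (3)·ω_6^0 + (2)·ω_6^4 + (-2)·ω_6^8 + (1)·ω_6^12 + (-2)·ω_6^16 + (2)·ω_6^20

X[4] = 4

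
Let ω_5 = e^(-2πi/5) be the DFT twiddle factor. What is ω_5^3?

ω_5^3 = e^(-2πi·3/5)
= cos(-2π·3/5) + i·sin(-2π·3/5)
= cos(-6π/5) + i·sin(-6π/5)

ω_5^3 = cos(-6π/5) + i·sin(-6π/5) = -0.8090+0.5878i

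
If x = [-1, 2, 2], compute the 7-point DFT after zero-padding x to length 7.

Original 3-point DFT: [3, -3, -3]
Zero-padded 7-point DFT provides frequency interpolation.

DFT_7([x, 0, ...]) = [3, -0.1981-3.5135i, -3.2470-1.0821i, -1.5550+0.6959i, -1.5550-0.6959i, -3.2470+1.0821i, -0.1981+3.5135i]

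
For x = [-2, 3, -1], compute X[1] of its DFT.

X[1] = Σ(n=0 to 2) x[n] · ω_3^(1n) where ω_3 = e^(-2πi/3)
= (-2)·ω_3^0 + (3)·ω_3^1 + (-1)·ω_3^2

X[1] = -3.0000-3.4641i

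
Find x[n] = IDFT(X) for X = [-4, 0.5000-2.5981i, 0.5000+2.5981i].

x[n] = (1/3) Σ(k=0 to 2) X[k] · e^(2πikn/3)

Computing each x[n]:
x[0] = -1
x[1] = 0
x[2] = -3

x = [-1, 0, -3]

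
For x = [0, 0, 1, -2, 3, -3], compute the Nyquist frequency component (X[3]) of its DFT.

X[3] = Σ(n=0 to 5) x[n] · ω_6^(3n) where ω_6 = e^(-2πi/6)
= (0)·ω_6^0 + (0)·ω_6^3 + (1)·ω_6^6 + (-2)·ω_6^9 + (3)·ω_6^12 + (-3)·ω_6^15

X[3] = 9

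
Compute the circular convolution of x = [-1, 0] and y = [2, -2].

(x ⊛ y)[n] = Σ(m=0 to 1) x[m] · y[(n-m) mod 2]

Computing each output sample:
(x ⊛ y)[0] = -2
(x ⊛ y)[1] = 2

x ⊛ y = [-2, 2]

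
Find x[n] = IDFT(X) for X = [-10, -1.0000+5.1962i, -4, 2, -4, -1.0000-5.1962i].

x[n] = (1/6) Σ(k=0 to 5) X[k] · e^(2πikn/6)

Computing each x[n]:
x[0] = -3
x[1] = -3
x[2] = -2
x[3] = -3
x[4] = 1
x[5] = 0

x = [-3, -3, -2, -3, 1, 0]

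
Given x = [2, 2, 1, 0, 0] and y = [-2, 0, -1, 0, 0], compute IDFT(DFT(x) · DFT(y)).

(x ⊛ y)[n] = Σ(m=0 to 4) x[m] · y[(n-m) mod 5]

Computing each output sample:
(x ⊛ y)[0] = -4
(x ⊛ y)[1] = -4
(x ⊛ y)[2] = -4
(x ⊛ y)[3] = -2
(x ⊛ y)[4] = -1

x ⊛ y = [-4, -4, -4, -2, -1]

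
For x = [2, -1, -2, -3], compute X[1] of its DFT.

X[1] = Σ(n=0 to 3) x[n] · ω_4^(1n) where ω_4 = e^(-2πi/4)
= (2)·ω_4^0 + (-1)·ω_4^1 + (-2)·ω_4^2 + (-3)·ω_4^3

X[1] = 4-2i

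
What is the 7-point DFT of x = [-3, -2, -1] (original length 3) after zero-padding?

Original 3-point DFT: [-6, -1.5000+0.8660i, -1.5000-0.8660i]
Zero-padded 7-point DFT provides frequency interpolation.

DFT_7([x, 0, ...]) = [-6, -4.0245+2.5386i, -1.6540+1.5160i, -1.8216+0.0859i, -1.8216-0.0859i, -1.6540-1.5160i, -4.0245-2.5386i]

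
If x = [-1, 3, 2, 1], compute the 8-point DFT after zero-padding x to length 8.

Original 4-point DFT: [5, -3-2i, -3, -3+2i]
Zero-padded 8-point DFT provides frequency interpolation.

DFT_8([x, 0, ...]) = [5, 0.4142-4.8284i, -3-2i, -2.4142-0.8284i, -3, -2.4142+0.8284i, -3+2i, 0.4142+4.8284i]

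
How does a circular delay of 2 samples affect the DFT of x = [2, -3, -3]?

Time shift by 2: X_shifted[k] = ω_3^(2k) · X[k]
Shifted x = [-3, -3, 2]

DFT(x[n-2]) = [-4, -2.5000+4.3301i, -2.5000-4.3301i]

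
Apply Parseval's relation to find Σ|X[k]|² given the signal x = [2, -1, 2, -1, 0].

Parseval: Σ|x[n]|² = (1/N)Σ|X[k]|², so Σ|X[k]|² = N·Σ|x[n]|² = 5·10.0000

Σ|X[k]|² = N·Σ|x[n]|² = 5·10.0000 = 50.0000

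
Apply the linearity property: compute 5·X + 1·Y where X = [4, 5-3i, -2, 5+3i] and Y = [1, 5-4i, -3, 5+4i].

By linearity: DFT(5x + 1y) = 5·DFT(x) + 1·DFT(y)
= 5·[4, 5-3i, -2, 5+3i] + 1·[1, 5-4i, -3, 5+4i]

Computing element-wise:
Z[0] = 5·(4) + 1·(1) = 21
Z[1] = 5·(5-3i) + 1·(5-4i) = 30-19i
Z[2] = 5·(-2) + 1·(-3) = -13
Z[3] = 5·(5+3i) + 1·(5+4i) = 30+19i

DFT(5x + 1y) = 5·X + 1·Y = [21, 30-19i, -13, 30+19i]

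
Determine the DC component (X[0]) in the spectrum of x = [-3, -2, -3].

X[0] = Σ(n=0 to 2) x[n] · ω_3^0 = Σ x[n]
= (-3) + (-2) + (-3)

X[0] = -8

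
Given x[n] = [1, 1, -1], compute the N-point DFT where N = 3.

X[k] = Σ(n=0 to 2) x[n] · ω_3^(nk)
where ω_3 = e^(-2πi/3)

Computing each X[k]:
X[0] = 1
X[1] = 1.0000-1.7321i
X[2] = 1.0000+1.7321i

X = [1, 1.0000-1.7321i, 1.0000+1.7321i]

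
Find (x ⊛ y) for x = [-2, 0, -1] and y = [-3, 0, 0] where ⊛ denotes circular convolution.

(x ⊛ y)[n] = Σ(m=0 to 2) x[m] · y[(n-m) mod 3]

Computing each output sample:
(x ⊛ y)[0] = 6
(x ⊛ y)[1] = 0
(x ⊛ y)[2] = 3

x ⊛ y = [6, 0, 3]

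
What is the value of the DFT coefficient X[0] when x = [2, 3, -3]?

X[0] = Σ(n=0 to 2) x[n] · ω_3^0 = Σ x[n]
= (2) + (3) + (-3)

X[0] = 2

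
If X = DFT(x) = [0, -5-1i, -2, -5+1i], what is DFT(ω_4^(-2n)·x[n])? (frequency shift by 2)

Modulation property: DFT(ω_4^(-2n)·x[n]) = X[(k-2) mod 4], so circularly shift X by 2 positions.

X[k-2] = [-2, -5+1i, 0, -5-1i]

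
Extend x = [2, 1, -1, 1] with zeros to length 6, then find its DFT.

Original 4-point DFT: [3, 3, -1, 3]
Zero-padded 6-point DFT provides frequency interpolation.

DFT_6([x, 0, ...]) = [3, 2, 3.0000-1.7321i, -1, 3.0000+1.7321i, 2]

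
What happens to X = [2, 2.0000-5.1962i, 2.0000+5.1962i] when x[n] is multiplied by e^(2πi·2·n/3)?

Modulation property: DFT(ω_3^(-2n)·x[n]) = X[(k-2) mod 3], so circularly shift X by 2 positions.

X[k-2] = [2.0000-5.1962i, 2.0000+5.1962i, 2]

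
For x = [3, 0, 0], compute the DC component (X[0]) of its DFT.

X[0] = Σ(n=0 to 2) x[n] · ω_3^0 = Σ x[n]
= (3) + (0) + (0)

X[0] = 3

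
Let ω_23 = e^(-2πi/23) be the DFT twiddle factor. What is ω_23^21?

ω_23^21 = e^(-2πi·21/23)
= cos(-2π·21/23) + i·sin(-2π·21/23)
= cos(-42π/23) + i·sin(-42π/23)

ω_23^21 = cos(-42π/23) + i·sin(-42π/23) = 0.8544+0.5196i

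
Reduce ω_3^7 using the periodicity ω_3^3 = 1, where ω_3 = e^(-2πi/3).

Since ω_3^3 = 1, powers reduce modulo 3.
7 mod 3 = 1
So ω_3^7 = ω_3^1 = e^(-2πi·1/3)

ω_3^7 = ω_3^1 = -0.5000-0.8660i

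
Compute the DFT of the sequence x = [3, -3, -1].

X[k] = Σ(n=0 to 2) x[n] · ω_3^(nk)
where ω_3 = e^(-2πi/3)

Computing each X[k]:
X[0] = -1
X[1] = 5.0000+1.7321i
X[2] = 5.0000-1.7321i

X = [-1, 5.0000+1.7321i, 5.0000-1.7321i]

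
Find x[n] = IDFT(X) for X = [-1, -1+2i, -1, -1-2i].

x[n] = (1/4) Σ(k=0 to 3) X[k] · e^(2πikn/4)

Computing each x[n]:
x[0] = -1
x[1] = -1
x[2] = 0
x[3] = 1

x = [-1, -1, 0, 1]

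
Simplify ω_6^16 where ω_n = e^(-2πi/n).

Since ω_6^6 = 1, powers reduce modulo 6.
16 mod 6 = 4
So ω_6^16 = ω_6^4 = e^(-2πi·4/6)

ω_6^16 = ω_6^4 = -0.5000+0.8660i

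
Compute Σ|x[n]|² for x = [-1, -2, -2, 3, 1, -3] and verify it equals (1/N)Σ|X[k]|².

Time domain:
Σ|x[n]|² = |-1|² + |-2|² + |-2|² + |3|² + |1|² + |-3|² = 28.0000

Frequency domain:
(1/6)Σ|X[k]|² = (1/6)(|-4|² + |-6.0000+1.7321i|² + |5.0000-3.4641i|² + |0|² + |5.0000+3.4641i|² + |-6.0000-1.7321i|²) = (1/6)·168.0000 = 28.0000

Both sides agree, confirming Parseval's theorem.

Σ|x[n]|² = (1/N)Σ|X[k]|² = 28.0000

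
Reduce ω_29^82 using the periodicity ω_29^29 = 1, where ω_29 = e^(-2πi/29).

Since ω_29^29 = 1, powers reduce modulo 29.
82 mod 29 = 24
So ω_29^82 = ω_29^24 = e^(-2πi·24/29)

ω_29^82 = ω_29^24 = 0.4684+0.8835i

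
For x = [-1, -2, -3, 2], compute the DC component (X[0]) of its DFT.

X[0] = Σ(n=0 to 3) x[n] · ω_4^0 = Σ x[n]
= (-1) + (-2) + (-3) + (2)

X[0] = -4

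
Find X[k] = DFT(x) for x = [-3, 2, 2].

X[k] = Σ(n=0 to 2) x[n] · ω_3^(nk)
where ω_3 = e^(-2πi/3)

Computing each X[k]:
X[0] = 1
X[1] = -5
X[2] = -5

X = [1, -5, -5]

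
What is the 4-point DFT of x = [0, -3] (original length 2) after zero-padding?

Original 2-point DFT: [-3, 3]
Zero-padded 4-point DFT provides frequency interpolation.

DFT_4([x, 0, ...]) = [-3, 3i, 3, -3i]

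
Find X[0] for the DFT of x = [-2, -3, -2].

X[0] = Σ(n=0 to 2) x[n] · ω_3^0 = Σ x[n]
= (-2) + (-3) + (-2)

X[0] = -7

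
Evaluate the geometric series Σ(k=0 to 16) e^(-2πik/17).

Sum of all nth roots of unity equals 0 for n > 1 (geometric series with r ≠ 1).

0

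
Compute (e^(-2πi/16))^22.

Since ω_16^16 = 1, powers reduce modulo 16.
22 mod 16 = 6
So ω_16^22 = ω_16^6 = e^(-2πi·6/16)

ω_16^22 = ω_16^6 = -0.7071-0.7071i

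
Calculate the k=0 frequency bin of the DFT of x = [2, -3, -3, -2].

X[0] = Σ(n=0 to 3) x[n] · ω_4^0 = Σ x[n]
= (2) + (-3) + (-3) + (-2)

X[0] = -6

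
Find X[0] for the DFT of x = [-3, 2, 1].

X[0] = Σ(n=0 to 2) x[n] · ω_3^0 = Σ x[n]
= (-3) + (2) + (1)

X[0] = 0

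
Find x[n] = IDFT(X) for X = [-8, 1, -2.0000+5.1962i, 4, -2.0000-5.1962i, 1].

x[n] = (1/6) Σ(k=0 to 5) X[k] · e^(2πikn/6)

Computing each x[n]:
x[0] = -1
x[1] = -3
x[2] = 1
x[3] = -3
x[4] = -2
x[5] = 0

x = [-1, -3, 1, -3, -2, 0]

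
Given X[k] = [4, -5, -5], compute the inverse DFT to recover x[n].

x[n] = (1/3) Σ(k=0 to 2) X[k] · e^(2πikn/3)

Computing each x[n]:
x[0] = -2
x[1] = 3
x[2] = 3

x = [-2, 3, 3]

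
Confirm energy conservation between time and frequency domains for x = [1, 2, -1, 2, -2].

Time domain:
Σ|x[n]|² = |1|² + |2|² + |-1|² + |2|² + |-2|² = 14.0000

Frequency domain:
(1/5)Σ|X[k]|² = (1/5)(|2|² + |0.1910-2.0409i|² + |1.3090-5.2043i|² + |1.3090+5.2043i|² + |0.1910+2.0409i|²) = (1/5)·70.0000 = 14.0000

Both sides agree, confirming Parseval's theorem.

Σ|x[n]|² = (1/N)Σ|X[k]|² = 14.0000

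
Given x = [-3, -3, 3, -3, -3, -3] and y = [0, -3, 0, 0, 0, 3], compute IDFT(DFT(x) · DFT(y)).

(x ⊛ y)[n] = Σ(m=0 to 5) x[m] · y[(n-m) mod 6]

Computing each output sample:
(x ⊛ y)[0] = 0
(x ⊛ y)[1] = 18
(x ⊛ y)[2] = 0
(x ⊛ y)[3] = -18
(x ⊛ y)[4] = 0
(x ⊛ y)[5] = 0

x ⊛ y = [0, 18, 0, -18, 0, 0]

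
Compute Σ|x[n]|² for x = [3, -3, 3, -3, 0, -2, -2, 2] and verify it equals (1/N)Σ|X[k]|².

Time domain:
Σ|x[n]|² = |3|² + |-3|² + |3|² + |-3|² + |0|² + |-2|² + |-2|² + |2|² = 48.0000

Frequency domain:
(1/8)Σ|X[k]|² = (1/8)(|-2|² + |5.8284-0.7574i|² + |2+4i|² + |0.1716+9.2426i|² + |10|² + |0.1716-9.2426i|² + |2-4i|² + |5.8284+0.7574i|²) = (1/8)·384.0000 = 48.0000

Both sides agree, confirming Parseval's theorem.

Σ|x[n]|² = (1/N)Σ|X[k]|² = 48.0000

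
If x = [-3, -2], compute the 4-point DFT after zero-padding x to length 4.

Original 2-point DFT: [-5, -1]
Zero-padded 4-point DFT provides frequency interpolation.

DFT_4([x, 0, ...]) = [-5, -3+2i, -1, -3-2i]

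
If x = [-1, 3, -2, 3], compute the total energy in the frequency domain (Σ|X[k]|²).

Parseval: Σ|x[n]|² = (1/N)Σ|X[k]|², so Σ|X[k]|² = N·Σ|x[n]|² = 4·23.0000

Σ|X[k]|² = N·Σ|x[n]|² = 4·23.0000 = 92.0000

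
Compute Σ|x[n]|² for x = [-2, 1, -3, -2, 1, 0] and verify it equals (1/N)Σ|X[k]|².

Time domain:
Σ|x[n]|² = |-2|² + |1|² + |-3|² + |-2|² + |1|² + |0|² = 19.0000

Frequency domain:
(1/6)Σ|X[k]|² = (1/6)(|-5|² + |1.5000+2.5981i|² + |-3.5000-4.3301i|² + |-3|² + |-3.5000+4.3301i|² + |1.5000-2.5981i|²) = (1/6)·114.0000 = 19.0000

Both sides agree, confirming Parseval's theorem.

Σ|x[n]|² = (1/N)Σ|X[k]|² = 19.0000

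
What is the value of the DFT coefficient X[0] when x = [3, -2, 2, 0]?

X[0] = Σ(n=0 to 3) x[n] · ω_4^0 = Σ x[n]
= (3) + (-2) + (2) + (0)

X[0] = 3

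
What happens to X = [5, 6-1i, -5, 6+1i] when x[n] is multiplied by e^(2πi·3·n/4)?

Modulation property: DFT(ω_4^(-3n)·x[n]) = X[(k-3) mod 4], so circularly shift X by 3 positions.

X[k-3] = [6-1i, -5, 6+1i, 5]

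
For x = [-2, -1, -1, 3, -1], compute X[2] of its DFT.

X[2] = Σ(n=0 to 4) x[n] · ω_5^(2n) where ω_5 = e^(-2πi/5)
= (-2)·ω_5^0 + (-1)·ω_5^2 + (-1)·ω_5^4 + (3)·ω_5^6 + (-1)·ω_5^8

X[2] = 0.2361-3.8042i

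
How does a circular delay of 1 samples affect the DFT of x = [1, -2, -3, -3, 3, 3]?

Time shift by 1: X_shifted[k] = ω_6^(1k) · X[k]
Shifted x = [3, 1, -2, -3, -3, 3]

DFT(x[n-1]) = [-1, 10.5000+0.8660i, 0.5000+2.5981i, -3, 0.5000-2.5981i, 10.5000-0.8660i]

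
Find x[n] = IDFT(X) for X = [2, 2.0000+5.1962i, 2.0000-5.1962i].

x[n] = (1/3) Σ(k=0 to 2) X[k] · e^(2πikn/3)

Computing each x[n]:
x[0] = 2
x[1] = -3
x[2] = 3

x = [2, -3, 3]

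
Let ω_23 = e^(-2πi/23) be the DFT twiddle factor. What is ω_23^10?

ω_23^10 = e^(-2πi·10/23)
= cos(-2π·10/23) + i·sin(-2π·10/23)
= cos(-20π/23) + i·sin(-20π/23)

ω_23^10 = cos(-20π/23) + i·sin(-20π/23) = -0.9172-0.3984i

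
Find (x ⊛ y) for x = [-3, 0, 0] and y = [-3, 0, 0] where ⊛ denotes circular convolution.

(x ⊛ y)[n] = Σ(m=0 to 2) x[m] · y[(n-m) mod 3]

Computing each output sample:
(x ⊛ y)[0] = 9
(x ⊛ y)[1] = 0
(x ⊛ y)[2] = 0

x ⊛ y = [9, 0, 0]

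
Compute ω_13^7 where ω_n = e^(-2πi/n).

ω_13^7 = e^(-2πi·7/13)
= cos(-2π·7/13) + i·sin(-2π·7/13)
= cos(-14π/13) + i·sin(-14π/13)

ω_13^7 = cos(-14π/13) + i·sin(-14π/13) = -0.9709+0.2393i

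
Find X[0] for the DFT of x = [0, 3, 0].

X[0] = Σ(n=0 to 2) x[n] · ω_3^0 = Σ x[n]
= (0) + (3) + (0)

X[0] = 3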